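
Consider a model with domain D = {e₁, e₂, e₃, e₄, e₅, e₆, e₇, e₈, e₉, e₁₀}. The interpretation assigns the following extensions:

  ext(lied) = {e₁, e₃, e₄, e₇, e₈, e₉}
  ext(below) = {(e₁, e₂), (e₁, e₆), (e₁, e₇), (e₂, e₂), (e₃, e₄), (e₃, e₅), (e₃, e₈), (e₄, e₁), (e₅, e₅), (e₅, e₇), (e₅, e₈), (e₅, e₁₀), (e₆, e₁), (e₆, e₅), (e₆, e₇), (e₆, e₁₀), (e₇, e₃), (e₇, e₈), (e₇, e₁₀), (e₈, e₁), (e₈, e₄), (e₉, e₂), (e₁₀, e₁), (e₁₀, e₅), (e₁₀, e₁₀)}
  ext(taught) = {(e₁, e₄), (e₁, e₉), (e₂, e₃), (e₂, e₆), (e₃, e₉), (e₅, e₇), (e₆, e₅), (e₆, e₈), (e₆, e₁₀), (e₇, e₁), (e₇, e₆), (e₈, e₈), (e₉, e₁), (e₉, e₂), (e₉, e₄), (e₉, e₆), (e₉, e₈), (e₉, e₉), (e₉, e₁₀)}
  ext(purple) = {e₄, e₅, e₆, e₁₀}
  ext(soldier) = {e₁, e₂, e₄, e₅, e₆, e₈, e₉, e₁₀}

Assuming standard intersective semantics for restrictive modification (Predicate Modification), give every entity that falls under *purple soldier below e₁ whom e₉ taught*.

⟦below e₁⟧ = {x : ⟨x, e₁⟩ ∈ ⟦below⟧} = {e₄, e₆, e₈, e₁₀}
⟦whom e₉ taught⟧ = {x : ⟨e₉, x⟩ ∈ ⟦taught⟧} = {e₁, e₂, e₄, e₆, e₈, e₉, e₁₀}
⟦soldier⟧ = {e₁, e₂, e₄, e₅, e₆, e₈, e₉, e₁₀}
… ∩ ⟦below e₁⟧ = {e₁, e₂, e₄, e₅, e₆, e₈, e₉, e₁₀} ∩ {e₄, e₆, e₈, e₁₀} = {e₄, e₆, e₈, e₁₀}
… ∩ ⟦whom e₉ taught⟧ = {e₄, e₆, e₈, e₁₀} ∩ {e₁, e₂, e₄, e₆, e₈, e₉, e₁₀} = {e₄, e₆, e₈, e₁₀}
… ∩ ⟦purple⟧ = {e₄, e₆, e₈, e₁₀} ∩ {e₄, e₅, e₆, e₁₀} = {e₄, e₆, e₁₀}
So ⟦purple soldier below e₁ whom e₉ taught⟧ = {e₄, e₆, e₁₀}.

{e₄, e₆, e₁₀}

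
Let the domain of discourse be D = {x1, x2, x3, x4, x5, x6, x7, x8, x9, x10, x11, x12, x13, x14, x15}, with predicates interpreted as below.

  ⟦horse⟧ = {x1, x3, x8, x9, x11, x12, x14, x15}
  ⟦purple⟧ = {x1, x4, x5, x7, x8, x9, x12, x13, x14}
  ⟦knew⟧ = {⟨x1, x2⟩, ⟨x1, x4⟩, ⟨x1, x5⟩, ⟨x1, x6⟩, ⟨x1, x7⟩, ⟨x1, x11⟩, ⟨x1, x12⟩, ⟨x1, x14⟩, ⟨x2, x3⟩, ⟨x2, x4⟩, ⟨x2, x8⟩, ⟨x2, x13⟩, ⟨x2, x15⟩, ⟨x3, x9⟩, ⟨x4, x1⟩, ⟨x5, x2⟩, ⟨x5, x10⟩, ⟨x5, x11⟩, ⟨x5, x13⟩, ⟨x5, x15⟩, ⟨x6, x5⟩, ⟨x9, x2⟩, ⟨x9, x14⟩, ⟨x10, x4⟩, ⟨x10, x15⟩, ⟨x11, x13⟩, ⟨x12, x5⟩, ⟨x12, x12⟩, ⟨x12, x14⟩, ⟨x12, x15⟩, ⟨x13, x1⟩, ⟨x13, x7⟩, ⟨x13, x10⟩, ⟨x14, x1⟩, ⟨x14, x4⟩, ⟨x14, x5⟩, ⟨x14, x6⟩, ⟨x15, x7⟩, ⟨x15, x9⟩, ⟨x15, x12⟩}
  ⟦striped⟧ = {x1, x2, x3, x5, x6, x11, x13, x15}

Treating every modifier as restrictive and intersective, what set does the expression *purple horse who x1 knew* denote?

{x12, x14}

⟦who x1 knew⟧ = {x : ⟨x1, x⟩ ∈ ⟦knew⟧} = {x2, x4, x5, x6, x7, x11, x12, x14}
⟦horse⟧ = {x1, x3, x8, x9, x11, x12, x14, x15}
… ∩ ⟦who x1 knew⟧ = {x1, x3, x8, x9, x11, x12, x14, x15} ∩ {x2, x4, x5, x6, x7, x11, x12, x14} = {x11, x12, x14}
… ∩ ⟦purple⟧ = {x11, x12, x14} ∩ {x1, x4, x5, x7, x8, x9, x12, x13, x14} = {x12, x14}
So ⟦purple horse who x1 knew⟧ = {x12, x14}.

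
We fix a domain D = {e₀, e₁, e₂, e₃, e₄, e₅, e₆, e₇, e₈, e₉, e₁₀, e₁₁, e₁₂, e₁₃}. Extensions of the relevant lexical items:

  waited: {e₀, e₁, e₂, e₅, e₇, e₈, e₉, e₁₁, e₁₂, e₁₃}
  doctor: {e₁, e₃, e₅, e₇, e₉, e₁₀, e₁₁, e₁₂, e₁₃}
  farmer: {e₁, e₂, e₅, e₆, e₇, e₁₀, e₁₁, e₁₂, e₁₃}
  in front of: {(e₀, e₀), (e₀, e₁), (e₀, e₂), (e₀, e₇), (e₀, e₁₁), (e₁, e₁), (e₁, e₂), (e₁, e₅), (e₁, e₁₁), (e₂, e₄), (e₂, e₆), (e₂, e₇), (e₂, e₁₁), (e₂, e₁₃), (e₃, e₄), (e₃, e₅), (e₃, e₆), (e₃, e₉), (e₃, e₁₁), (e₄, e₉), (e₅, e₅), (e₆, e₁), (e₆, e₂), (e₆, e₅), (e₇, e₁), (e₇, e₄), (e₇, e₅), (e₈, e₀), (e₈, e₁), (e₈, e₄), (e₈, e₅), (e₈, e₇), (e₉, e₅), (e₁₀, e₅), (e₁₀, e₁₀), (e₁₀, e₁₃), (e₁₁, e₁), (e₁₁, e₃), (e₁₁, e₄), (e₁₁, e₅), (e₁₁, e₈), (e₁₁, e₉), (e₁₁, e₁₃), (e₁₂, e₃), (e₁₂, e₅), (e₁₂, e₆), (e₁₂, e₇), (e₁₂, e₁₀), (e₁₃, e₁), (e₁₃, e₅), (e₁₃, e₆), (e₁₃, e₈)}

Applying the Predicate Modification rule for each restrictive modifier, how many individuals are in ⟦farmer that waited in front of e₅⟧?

⟦that waited⟧ = ⟦waited⟧ = {e₀, e₁, e₂, e₅, e₇, e₈, e₉, e₁₁, e₁₂, e₁₃}
⟦in front of e₅⟧ = {x : ⟨x, e₅⟩ ∈ ⟦in front of⟧} = {e₁, e₃, e₅, e₆, e₇, e₈, e₉, e₁₀, e₁₁, e₁₂, e₁₃}
⟦farmer⟧ = {e₁, e₂, e₅, e₆, e₇, e₁₀, e₁₁, e₁₂, e₁₃}
… ∩ ⟦that waited⟧ = {e₁, e₂, e₅, e₆, e₇, e₁₀, e₁₁, e₁₂, e₁₃} ∩ {e₀, e₁, e₂, e₅, e₇, e₈, e₉, e₁₁, e₁₂, e₁₃} = {e₁, e₂, e₅, e₇, e₁₁, e₁₂, e₁₃}
… ∩ ⟦in front of e₅⟧ = {e₁, e₂, e₅, e₇, e₁₁, e₁₂, e₁₃} ∩ {e₁, e₃, e₅, e₆, e₇, e₈, e₉, e₁₀, e₁₁, e₁₂, e₁₃} = {e₁, e₅, e₇, e₁₁, e₁₂, e₁₃}
⟦farmer that waited in front of e₅⟧ = {e₁, e₅, e₇, e₁₁, e₁₂, e₁₃}, so the cardinality is 6.

6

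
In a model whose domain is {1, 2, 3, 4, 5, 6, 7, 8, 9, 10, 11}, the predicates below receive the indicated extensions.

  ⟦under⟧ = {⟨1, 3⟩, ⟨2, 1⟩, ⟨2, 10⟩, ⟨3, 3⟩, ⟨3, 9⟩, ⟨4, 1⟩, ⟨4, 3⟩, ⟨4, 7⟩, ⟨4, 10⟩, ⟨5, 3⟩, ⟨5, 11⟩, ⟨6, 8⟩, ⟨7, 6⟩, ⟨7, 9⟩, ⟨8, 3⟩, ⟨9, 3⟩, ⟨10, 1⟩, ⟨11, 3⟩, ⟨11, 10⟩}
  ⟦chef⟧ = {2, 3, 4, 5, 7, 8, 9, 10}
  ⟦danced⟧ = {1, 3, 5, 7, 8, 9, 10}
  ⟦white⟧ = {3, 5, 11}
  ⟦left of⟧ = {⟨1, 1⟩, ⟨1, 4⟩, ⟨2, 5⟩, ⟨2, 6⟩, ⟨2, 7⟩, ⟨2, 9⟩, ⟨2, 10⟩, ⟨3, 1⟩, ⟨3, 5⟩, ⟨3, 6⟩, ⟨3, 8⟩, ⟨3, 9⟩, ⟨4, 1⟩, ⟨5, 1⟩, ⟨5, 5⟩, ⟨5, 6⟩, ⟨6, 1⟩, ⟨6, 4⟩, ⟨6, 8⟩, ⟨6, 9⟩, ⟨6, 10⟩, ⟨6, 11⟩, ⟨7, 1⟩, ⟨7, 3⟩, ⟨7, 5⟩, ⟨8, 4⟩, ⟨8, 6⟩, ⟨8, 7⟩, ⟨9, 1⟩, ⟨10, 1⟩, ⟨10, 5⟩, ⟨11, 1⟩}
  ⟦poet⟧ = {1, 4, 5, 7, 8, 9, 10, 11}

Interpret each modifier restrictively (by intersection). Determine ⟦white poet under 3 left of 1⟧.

{5, 11}

⟦under 3⟧ = {x : ⟨x, 3⟩ ∈ ⟦under⟧} = {1, 3, 4, 5, 8, 9, 11}
⟦left of 1⟧ = {x : ⟨x, 1⟩ ∈ ⟦left of⟧} = {1, 3, 4, 5, 6, 7, 9, 10, 11}
⟦poet⟧ = {1, 4, 5, 7, 8, 9, 10, 11}
… ∩ ⟦under 3⟧ = {1, 4, 5, 7, 8, 9, 10, 11} ∩ {1, 3, 4, 5, 8, 9, 11} = {1, 4, 5, 8, 9, 11}
… ∩ ⟦left of 1⟧ = {1, 4, 5, 8, 9, 11} ∩ {1, 3, 4, 5, 6, 7, 9, 10, 11} = {1, 4, 5, 9, 11}
… ∩ ⟦white⟧ = {1, 4, 5, 9, 11} ∩ {3, 5, 11} = {5, 11}
So ⟦white poet under 3 left of 1⟧ = {5, 11}.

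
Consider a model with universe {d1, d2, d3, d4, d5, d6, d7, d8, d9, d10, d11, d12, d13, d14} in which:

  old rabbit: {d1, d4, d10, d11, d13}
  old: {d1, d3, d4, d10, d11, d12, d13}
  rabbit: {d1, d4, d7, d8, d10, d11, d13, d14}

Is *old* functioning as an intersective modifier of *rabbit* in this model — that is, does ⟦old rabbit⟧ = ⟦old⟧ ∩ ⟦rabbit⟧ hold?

yes

⟦old⟧ ∩ ⟦rabbit⟧ = {d1, d3, d4, d10, d11, d12, d13} ∩ {d1, d4, d7, d8, d10, d11, d13, d14} = {d1, d4, d10, d11, d13}
Observed ⟦old rabbit⟧ = {d1, d4, d10, d11, d13}.
These coincide, so the modifier is intersective here.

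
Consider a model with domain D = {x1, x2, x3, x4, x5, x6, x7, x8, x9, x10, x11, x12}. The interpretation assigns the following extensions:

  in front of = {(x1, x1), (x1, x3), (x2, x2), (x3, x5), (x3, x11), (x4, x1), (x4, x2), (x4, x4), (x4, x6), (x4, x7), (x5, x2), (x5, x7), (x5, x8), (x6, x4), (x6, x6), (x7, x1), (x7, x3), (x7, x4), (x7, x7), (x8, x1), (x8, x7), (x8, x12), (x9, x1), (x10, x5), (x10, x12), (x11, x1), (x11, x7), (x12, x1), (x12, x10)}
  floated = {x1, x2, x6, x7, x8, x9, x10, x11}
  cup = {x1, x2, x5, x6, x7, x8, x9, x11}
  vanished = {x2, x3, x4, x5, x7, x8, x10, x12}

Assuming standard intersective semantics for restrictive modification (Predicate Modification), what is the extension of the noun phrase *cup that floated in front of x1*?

{x1, x7, x8, x9, x11}

⟦that floated⟧ = ⟦floated⟧ = {x1, x2, x6, x7, x8, x9, x10, x11}
⟦in front of x1⟧ = {x : ⟨x, x1⟩ ∈ ⟦in front of⟧} = {x1, x4, x7, x8, x9, x11, x12}
⟦cup⟧ = {x1, x2, x5, x6, x7, x8, x9, x11}
… ∩ ⟦that floated⟧ = {x1, x2, x5, x6, x7, x8, x9, x11} ∩ {x1, x2, x6, x7, x8, x9, x10, x11} = {x1, x2, x6, x7, x8, x9, x11}
… ∩ ⟦in front of x1⟧ = {x1, x2, x6, x7, x8, x9, x11} ∩ {x1, x4, x7, x8, x9, x11, x12} = {x1, x7, x8, x9, x11}
So ⟦cup that floated in front of x1⟧ = {x1, x7, x8, x9, x11}.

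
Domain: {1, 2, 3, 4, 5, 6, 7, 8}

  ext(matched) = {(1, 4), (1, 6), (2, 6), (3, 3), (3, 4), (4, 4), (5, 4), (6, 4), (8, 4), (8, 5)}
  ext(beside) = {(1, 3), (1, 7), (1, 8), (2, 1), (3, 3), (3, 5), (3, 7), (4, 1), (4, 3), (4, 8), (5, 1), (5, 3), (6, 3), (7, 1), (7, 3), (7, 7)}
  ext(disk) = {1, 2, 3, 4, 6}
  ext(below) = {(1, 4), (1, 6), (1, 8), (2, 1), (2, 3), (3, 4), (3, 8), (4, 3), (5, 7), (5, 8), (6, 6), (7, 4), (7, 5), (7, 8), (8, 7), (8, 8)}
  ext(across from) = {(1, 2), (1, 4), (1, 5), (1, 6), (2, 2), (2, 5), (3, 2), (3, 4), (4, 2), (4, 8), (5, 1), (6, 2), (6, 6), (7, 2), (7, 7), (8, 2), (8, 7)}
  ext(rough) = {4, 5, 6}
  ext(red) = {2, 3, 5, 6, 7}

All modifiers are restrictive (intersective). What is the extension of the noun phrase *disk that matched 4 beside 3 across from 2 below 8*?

{1, 3}

⟦that matched 4⟧ = {x : ⟨x, 4⟩ ∈ ⟦matched⟧} = {1, 3, 4, 5, 6, 8}
⟦beside 3⟧ = {x : ⟨x, 3⟩ ∈ ⟦beside⟧} = {1, 3, 4, 5, 6, 7}
⟦across from 2⟧ = {x : ⟨x, 2⟩ ∈ ⟦across from⟧} = {1, 2, 3, 4, 6, 7, 8}
⟦below 8⟧ = {x : ⟨x, 8⟩ ∈ ⟦below⟧} = {1, 3, 5, 7, 8}
⟦disk⟧ = {1, 2, 3, 4, 6}
… ∩ ⟦that matched 4⟧ = {1, 2, 3, 4, 6} ∩ {1, 3, 4, 5, 6, 8} = {1, 3, 4, 6}
… ∩ ⟦beside 3⟧ = {1, 3, 4, 6} ∩ {1, 3, 4, 5, 6, 7} = {1, 3, 4, 6}
… ∩ ⟦across from 2⟧ = {1, 3, 4, 6} ∩ {1, 2, 3, 4, 6, 7, 8} = {1, 3, 4, 6}
… ∩ ⟦below 8⟧ = {1, 3, 4, 6} ∩ {1, 3, 5, 7, 8} = {1, 3}
So ⟦disk that matched 4 beside 3 across from 2 below 8⟧ = {1, 3}.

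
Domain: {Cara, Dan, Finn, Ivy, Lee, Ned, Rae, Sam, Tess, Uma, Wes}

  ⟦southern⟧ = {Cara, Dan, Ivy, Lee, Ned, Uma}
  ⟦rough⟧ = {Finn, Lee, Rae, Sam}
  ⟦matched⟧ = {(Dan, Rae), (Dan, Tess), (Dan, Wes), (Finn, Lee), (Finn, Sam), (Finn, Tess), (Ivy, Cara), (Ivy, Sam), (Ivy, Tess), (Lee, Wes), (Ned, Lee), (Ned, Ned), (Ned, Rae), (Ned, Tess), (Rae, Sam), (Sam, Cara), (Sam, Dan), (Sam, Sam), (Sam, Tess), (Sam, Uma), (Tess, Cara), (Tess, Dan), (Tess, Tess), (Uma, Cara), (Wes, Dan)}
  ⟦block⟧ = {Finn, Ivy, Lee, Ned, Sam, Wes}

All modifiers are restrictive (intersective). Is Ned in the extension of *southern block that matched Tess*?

yes

⟦that matched Tess⟧ = {x : ⟨x, Tess⟩ ∈ ⟦matched⟧} = {Dan, Finn, Ivy, Ned, Sam, Tess}
⟦block⟧ = {Finn, Ivy, Lee, Ned, Sam, Wes}
… ∩ ⟦that matched Tess⟧ = {Finn, Ivy, Lee, Ned, Sam, Wes} ∩ {Dan, Finn, Ivy, Ned, Sam, Tess} = {Finn, Ivy, Ned, Sam}
… ∩ ⟦southern⟧ = {Finn, Ivy, Ned, Sam} ∩ {Cara, Dan, Ivy, Lee, Ned, Uma} = {Ivy, Ned}
⟦southern block that matched Tess⟧ = {Ivy, Ned}; Ned ∈ this set.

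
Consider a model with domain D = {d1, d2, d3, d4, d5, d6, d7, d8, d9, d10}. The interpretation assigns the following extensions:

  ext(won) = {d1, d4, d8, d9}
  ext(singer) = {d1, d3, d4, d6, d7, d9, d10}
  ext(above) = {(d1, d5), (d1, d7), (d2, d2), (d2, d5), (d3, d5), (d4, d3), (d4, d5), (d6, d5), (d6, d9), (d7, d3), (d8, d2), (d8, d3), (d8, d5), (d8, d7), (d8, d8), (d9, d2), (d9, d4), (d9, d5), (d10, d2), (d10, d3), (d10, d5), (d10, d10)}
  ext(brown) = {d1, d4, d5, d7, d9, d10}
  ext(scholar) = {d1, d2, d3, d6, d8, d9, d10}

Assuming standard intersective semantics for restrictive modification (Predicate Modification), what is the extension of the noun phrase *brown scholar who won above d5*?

⟦who won⟧ = ⟦won⟧ = {d1, d4, d8, d9}
⟦above d5⟧ = {x : ⟨x, d5⟩ ∈ ⟦above⟧} = {d1, d2, d3, d4, d6, d8, d9, d10}
⟦scholar⟧ = {d1, d2, d3, d6, d8, d9, d10}
… ∩ ⟦who won⟧ = {d1, d2, d3, d6, d8, d9, d10} ∩ {d1, d4, d8, d9} = {d1, d8, d9}
… ∩ ⟦above d5⟧ = {d1, d8, d9} ∩ {d1, d2, d3, d4, d6, d8, d9, d10} = {d1, d8, d9}
… ∩ ⟦brown⟧ = {d1, d8, d9} ∩ {d1, d4, d5, d7, d9, d10} = {d1, d9}
So ⟦brown scholar who won above d5⟧ = {d1, d9}.

{d1, d9}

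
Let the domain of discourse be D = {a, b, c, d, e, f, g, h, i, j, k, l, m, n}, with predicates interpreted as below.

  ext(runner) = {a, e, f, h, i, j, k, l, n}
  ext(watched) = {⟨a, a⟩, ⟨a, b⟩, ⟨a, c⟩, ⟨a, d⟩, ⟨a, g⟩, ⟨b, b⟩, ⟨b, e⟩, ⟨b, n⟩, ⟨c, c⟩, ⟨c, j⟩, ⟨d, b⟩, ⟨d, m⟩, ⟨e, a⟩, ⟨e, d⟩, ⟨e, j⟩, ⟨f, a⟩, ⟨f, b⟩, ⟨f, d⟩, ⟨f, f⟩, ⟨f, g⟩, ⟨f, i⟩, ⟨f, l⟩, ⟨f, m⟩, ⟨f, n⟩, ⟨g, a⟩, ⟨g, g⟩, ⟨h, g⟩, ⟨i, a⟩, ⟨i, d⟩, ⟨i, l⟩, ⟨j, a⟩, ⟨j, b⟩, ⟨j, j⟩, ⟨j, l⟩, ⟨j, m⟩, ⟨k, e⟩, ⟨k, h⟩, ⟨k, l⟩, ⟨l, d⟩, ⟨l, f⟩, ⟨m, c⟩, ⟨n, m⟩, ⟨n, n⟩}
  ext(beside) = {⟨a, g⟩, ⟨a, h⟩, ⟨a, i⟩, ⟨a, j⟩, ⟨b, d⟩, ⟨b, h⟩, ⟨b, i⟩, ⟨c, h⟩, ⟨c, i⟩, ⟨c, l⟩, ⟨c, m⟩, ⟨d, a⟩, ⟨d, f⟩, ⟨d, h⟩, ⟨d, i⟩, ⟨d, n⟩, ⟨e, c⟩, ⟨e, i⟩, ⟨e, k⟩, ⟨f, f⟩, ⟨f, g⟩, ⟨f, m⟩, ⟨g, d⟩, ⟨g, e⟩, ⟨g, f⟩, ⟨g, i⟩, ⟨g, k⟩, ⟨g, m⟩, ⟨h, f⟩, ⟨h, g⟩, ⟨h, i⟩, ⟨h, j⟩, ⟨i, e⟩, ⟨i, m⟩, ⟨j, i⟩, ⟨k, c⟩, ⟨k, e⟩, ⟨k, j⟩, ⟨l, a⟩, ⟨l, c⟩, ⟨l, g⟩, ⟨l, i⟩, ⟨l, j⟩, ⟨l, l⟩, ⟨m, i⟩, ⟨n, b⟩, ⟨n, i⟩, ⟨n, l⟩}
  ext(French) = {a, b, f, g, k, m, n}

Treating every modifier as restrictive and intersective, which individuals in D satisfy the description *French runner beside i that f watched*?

{a, n}

⟦beside i⟧ = {x : ⟨x, i⟩ ∈ ⟦beside⟧} = {a, b, c, d, e, g, h, j, l, m, n}
⟦that f watched⟧ = {x : ⟨f, x⟩ ∈ ⟦watched⟧} = {a, b, d, f, g, i, l, m, n}
⟦runner⟧ = {a, e, f, h, i, j, k, l, n}
… ∩ ⟦beside i⟧ = {a, e, f, h, i, j, k, l, n} ∩ {a, b, c, d, e, g, h, j, l, m, n} = {a, e, h, j, l, n}
… ∩ ⟦that f watched⟧ = {a, e, h, j, l, n} ∩ {a, b, d, f, g, i, l, m, n} = {a, l, n}
… ∩ ⟦French⟧ = {a, l, n} ∩ {a, b, f, g, k, m, n} = {a, n}
So ⟦French runner beside i that f watched⟧ = {a, n}.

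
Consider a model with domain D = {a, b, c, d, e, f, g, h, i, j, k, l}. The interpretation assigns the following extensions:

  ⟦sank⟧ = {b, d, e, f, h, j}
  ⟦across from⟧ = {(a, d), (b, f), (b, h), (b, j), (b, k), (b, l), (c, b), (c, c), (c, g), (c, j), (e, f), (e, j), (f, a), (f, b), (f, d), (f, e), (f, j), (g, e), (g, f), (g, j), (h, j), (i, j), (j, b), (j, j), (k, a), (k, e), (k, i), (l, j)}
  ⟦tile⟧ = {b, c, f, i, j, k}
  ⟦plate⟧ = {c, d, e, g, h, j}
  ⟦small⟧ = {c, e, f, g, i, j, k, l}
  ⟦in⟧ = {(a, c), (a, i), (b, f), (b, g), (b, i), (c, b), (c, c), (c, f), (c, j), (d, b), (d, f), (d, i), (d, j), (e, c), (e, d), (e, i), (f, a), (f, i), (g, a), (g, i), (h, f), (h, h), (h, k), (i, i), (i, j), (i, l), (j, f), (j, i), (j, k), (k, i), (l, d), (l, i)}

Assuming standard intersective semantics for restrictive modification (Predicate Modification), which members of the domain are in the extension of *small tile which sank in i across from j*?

{f, j}

⟦which sank⟧ = ⟦sank⟧ = {b, d, e, f, h, j}
⟦in i⟧ = {x : ⟨x, i⟩ ∈ ⟦in⟧} = {a, b, d, e, f, g, i, j, k, l}
⟦across from j⟧ = {x : ⟨x, j⟩ ∈ ⟦across from⟧} = {b, c, e, f, g, h, i, j, l}
⟦tile⟧ = {b, c, f, i, j, k}
… ∩ ⟦which sank⟧ = {b, c, f, i, j, k} ∩ {b, d, e, f, h, j} = {b, f, j}
… ∩ ⟦in i⟧ = {b, f, j} ∩ {a, b, d, e, f, g, i, j, k, l} = {b, f, j}
… ∩ ⟦across from j⟧ = {b, f, j} ∩ {b, c, e, f, g, h, i, j, l} = {b, f, j}
… ∩ ⟦small⟧ = {b, f, j} ∩ {c, e, f, g, i, j, k, l} = {f, j}
So ⟦small tile which sank in i across from j⟧ = {f, j}.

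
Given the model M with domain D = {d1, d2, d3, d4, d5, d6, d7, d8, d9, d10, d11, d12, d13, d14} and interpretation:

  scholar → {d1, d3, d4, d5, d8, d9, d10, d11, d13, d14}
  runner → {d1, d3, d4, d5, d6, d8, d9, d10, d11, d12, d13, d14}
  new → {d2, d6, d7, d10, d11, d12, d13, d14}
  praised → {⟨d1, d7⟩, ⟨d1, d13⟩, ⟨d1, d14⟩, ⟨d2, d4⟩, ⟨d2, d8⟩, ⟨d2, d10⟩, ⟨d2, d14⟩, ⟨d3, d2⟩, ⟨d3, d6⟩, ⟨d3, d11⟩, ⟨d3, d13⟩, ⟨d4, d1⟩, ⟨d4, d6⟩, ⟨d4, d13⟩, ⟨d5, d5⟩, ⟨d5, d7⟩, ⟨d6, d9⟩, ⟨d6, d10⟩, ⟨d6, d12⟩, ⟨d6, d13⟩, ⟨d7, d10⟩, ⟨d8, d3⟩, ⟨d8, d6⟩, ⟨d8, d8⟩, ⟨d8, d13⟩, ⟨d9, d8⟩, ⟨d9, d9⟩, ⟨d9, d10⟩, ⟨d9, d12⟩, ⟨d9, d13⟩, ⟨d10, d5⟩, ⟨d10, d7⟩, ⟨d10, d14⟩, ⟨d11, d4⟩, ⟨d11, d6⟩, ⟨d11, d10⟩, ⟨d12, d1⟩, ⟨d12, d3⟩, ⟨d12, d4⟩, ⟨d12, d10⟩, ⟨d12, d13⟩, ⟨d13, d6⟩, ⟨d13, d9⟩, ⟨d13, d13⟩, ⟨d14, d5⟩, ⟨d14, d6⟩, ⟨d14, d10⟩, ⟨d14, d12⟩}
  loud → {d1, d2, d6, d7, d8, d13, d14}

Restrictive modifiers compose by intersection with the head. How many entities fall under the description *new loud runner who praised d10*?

2

⟦who praised d10⟧ = {x : ⟨x, d10⟩ ∈ ⟦praised⟧} = {d2, d6, d7, d9, d11, d12, d14}
⟦runner⟧ = {d1, d3, d4, d5, d6, d8, d9, d10, d11, d12, d13, d14}
… ∩ ⟦who praised d10⟧ = {d1, d3, d4, d5, d6, d8, d9, d10, d11, d12, d13, d14} ∩ {d2, d6, d7, d9, d11, d12, d14} = {d6, d9, d11, d12, d14}
… ∩ ⟦new⟧ = {d6, d9, d11, d12, d14} ∩ {d2, d6, d7, d10, d11, d12, d13, d14} = {d6, d11, d12, d14}
… ∩ ⟦loud⟧ = {d6, d11, d12, d14} ∩ {d1, d2, d6, d7, d8, d13, d14} = {d6, d14}
⟦new loud runner who praised d10⟧ = {d6, d14}, so the cardinality is 2.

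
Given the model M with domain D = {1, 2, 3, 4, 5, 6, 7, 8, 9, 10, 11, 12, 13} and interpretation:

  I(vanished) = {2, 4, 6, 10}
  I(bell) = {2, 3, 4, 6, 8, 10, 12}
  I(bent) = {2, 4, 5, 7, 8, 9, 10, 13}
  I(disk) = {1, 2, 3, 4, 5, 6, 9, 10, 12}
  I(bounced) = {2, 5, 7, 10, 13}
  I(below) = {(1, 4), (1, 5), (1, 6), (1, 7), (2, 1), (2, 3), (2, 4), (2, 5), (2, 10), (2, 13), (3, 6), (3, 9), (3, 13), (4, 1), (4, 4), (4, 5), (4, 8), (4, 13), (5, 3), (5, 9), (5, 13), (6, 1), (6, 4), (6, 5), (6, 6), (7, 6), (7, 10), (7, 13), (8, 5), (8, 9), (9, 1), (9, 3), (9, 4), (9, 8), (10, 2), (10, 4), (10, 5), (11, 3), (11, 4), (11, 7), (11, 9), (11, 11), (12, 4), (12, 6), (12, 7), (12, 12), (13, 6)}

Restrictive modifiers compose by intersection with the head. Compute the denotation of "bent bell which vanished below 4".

{2, 4, 10}

⟦which vanished⟧ = ⟦vanished⟧ = {2, 4, 6, 10}
⟦below 4⟧ = {x : ⟨x, 4⟩ ∈ ⟦below⟧} = {1, 2, 4, 6, 9, 10, 11, 12}
⟦bell⟧ = {2, 3, 4, 6, 8, 10, 12}
… ∩ ⟦which vanished⟧ = {2, 3, 4, 6, 8, 10, 12} ∩ {2, 4, 6, 10} = {2, 4, 6, 10}
… ∩ ⟦below 4⟧ = {2, 4, 6, 10} ∩ {1, 2, 4, 6, 9, 10, 11, 12} = {2, 4, 6, 10}
… ∩ ⟦bent⟧ = {2, 4, 6, 10} ∩ {2, 4, 5, 7, 8, 9, 10, 13} = {2, 4, 10}
So ⟦bent bell which vanished below 4⟧ = {2, 4, 10}.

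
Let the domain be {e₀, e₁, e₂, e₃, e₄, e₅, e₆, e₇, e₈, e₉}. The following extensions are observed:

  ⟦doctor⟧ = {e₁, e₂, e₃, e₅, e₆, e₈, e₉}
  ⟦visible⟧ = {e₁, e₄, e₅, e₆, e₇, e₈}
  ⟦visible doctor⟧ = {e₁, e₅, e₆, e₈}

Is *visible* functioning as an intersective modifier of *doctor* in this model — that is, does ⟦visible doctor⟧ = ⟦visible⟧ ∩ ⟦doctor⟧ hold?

⟦visible⟧ ∩ ⟦doctor⟧ = {e₁, e₄, e₅, e₆, e₇, e₈} ∩ {e₁, e₂, e₃, e₅, e₆, e₈, e₉} = {e₁, e₅, e₆, e₈}
Observed ⟦visible doctor⟧ = {e₁, e₅, e₆, e₈}.
These coincide, so the modifier is intersective here.

yes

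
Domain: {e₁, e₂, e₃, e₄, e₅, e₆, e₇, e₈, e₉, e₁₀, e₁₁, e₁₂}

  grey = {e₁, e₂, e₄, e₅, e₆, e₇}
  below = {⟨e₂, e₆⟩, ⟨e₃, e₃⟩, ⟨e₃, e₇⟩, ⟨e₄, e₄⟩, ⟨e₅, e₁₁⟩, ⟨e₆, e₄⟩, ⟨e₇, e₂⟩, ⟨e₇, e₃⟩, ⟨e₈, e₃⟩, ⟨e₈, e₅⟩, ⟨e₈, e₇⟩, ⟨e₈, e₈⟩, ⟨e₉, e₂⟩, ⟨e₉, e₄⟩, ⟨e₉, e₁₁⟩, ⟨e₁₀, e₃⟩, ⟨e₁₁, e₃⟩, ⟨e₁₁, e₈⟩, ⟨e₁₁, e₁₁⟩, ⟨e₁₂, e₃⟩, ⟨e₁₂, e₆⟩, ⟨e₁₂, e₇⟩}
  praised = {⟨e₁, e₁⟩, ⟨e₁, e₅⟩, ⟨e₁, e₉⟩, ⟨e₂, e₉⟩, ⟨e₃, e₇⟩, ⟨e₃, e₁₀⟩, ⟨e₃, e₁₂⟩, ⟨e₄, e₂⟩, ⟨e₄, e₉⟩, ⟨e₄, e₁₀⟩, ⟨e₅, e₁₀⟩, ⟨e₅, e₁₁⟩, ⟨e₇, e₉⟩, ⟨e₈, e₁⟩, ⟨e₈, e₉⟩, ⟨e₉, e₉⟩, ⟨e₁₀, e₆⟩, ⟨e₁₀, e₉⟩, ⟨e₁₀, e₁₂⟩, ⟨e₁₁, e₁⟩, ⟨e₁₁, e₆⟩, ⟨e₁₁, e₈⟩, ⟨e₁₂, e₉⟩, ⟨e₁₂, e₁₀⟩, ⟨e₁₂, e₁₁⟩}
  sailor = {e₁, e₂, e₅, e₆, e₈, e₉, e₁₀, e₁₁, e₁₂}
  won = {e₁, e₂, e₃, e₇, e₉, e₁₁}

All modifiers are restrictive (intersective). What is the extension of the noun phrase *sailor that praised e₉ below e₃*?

{e₈, e₁₀, e₁₂}

⟦that praised e₉⟧ = {x : ⟨x, e₉⟩ ∈ ⟦praised⟧} = {e₁, e₂, e₄, e₇, e₈, e₉, e₁₀, e₁₂}
⟦below e₃⟧ = {x : ⟨x, e₃⟩ ∈ ⟦below⟧} = {e₃, e₇, e₈, e₁₀, e₁₁, e₁₂}
⟦sailor⟧ = {e₁, e₂, e₅, e₆, e₈, e₉, e₁₀, e₁₁, e₁₂}
… ∩ ⟦that praised e₉⟧ = {e₁, e₂, e₅, e₆, e₈, e₉, e₁₀, e₁₁, e₁₂} ∩ {e₁, e₂, e₄, e₇, e₈, e₉, e₁₀, e₁₂} = {e₁, e₂, e₈, e₉, e₁₀, e₁₂}
… ∩ ⟦below e₃⟧ = {e₁, e₂, e₈, e₉, e₁₀, e₁₂} ∩ {e₃, e₇, e₈, e₁₀, e₁₁, e₁₂} = {e₈, e₁₀, e₁₂}
So ⟦sailor that praised e₉ below e₃⟧ = {e₈, e₁₀, e₁₂}.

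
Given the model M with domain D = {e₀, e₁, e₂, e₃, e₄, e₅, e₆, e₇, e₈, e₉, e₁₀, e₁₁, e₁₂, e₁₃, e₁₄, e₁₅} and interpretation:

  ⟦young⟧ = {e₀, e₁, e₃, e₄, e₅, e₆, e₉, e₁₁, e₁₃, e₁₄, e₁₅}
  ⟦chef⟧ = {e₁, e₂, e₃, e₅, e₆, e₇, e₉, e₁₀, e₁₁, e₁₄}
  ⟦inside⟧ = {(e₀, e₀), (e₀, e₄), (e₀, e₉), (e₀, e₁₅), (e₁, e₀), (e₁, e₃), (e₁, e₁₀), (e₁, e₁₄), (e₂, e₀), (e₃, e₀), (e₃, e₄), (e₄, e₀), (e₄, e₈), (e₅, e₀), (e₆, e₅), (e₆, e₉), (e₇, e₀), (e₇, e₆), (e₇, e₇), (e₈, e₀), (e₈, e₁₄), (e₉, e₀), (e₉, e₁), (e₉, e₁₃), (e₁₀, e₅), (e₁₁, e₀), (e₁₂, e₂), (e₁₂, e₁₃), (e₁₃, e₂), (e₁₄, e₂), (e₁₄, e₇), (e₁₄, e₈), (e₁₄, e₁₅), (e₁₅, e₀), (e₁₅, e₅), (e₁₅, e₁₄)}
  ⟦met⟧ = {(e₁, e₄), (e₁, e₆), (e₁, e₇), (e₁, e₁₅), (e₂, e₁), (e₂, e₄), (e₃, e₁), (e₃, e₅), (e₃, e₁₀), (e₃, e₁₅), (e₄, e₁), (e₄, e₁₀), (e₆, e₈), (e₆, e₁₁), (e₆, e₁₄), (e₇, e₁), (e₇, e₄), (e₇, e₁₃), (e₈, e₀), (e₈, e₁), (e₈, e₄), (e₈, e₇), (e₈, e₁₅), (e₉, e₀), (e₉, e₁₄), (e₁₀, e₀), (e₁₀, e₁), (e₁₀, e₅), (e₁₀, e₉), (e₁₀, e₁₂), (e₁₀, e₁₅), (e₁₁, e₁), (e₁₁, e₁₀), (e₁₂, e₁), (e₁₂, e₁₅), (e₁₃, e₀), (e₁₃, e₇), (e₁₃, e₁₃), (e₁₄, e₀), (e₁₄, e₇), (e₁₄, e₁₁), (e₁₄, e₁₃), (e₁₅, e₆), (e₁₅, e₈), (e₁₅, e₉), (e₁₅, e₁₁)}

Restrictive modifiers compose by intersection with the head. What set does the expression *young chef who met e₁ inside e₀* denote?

⟦who met e₁⟧ = {x : ⟨x, e₁⟩ ∈ ⟦met⟧} = {e₂, e₃, e₄, e₇, e₈, e₁₀, e₁₁, e₁₂}
⟦inside e₀⟧ = {x : ⟨x, e₀⟩ ∈ ⟦inside⟧} = {e₀, e₁, e₂, e₃, e₄, e₅, e₇, e₈, e₉, e₁₁, e₁₅}
⟦chef⟧ = {e₁, e₂, e₃, e₅, e₆, e₇, e₉, e₁₀, e₁₁, e₁₄}
… ∩ ⟦who met e₁⟧ = {e₁, e₂, e₃, e₅, e₆, e₇, e₉, e₁₀, e₁₁, e₁₄} ∩ {e₂, e₃, e₄, e₇, e₈, e₁₀, e₁₁, e₁₂} = {e₂, e₃, e₇, e₁₀, e₁₁}
… ∩ ⟦inside e₀⟧ = {e₂, e₃, e₇, e₁₀, e₁₁} ∩ {e₀, e₁, e₂, e₃, e₄, e₅, e₇, e₈, e₉, e₁₁, e₁₅} = {e₂, e₃, e₇, e₁₁}
… ∩ ⟦young⟧ = {e₂, e₃, e₇, e₁₁} ∩ {e₀, e₁, e₃, e₄, e₅, e₆, e₉, e₁₁, e₁₃, e₁₄, e₁₅} = {e₃, e₁₁}
So ⟦young chef who met e₁ inside e₀⟧ = {e₃, e₁₁}.

{e₃, e₁₁}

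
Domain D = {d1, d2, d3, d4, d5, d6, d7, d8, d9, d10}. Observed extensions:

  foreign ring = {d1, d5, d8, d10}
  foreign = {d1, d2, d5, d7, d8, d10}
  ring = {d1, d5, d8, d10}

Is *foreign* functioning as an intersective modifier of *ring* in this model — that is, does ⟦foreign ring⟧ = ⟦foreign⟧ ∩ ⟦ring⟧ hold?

⟦foreign⟧ ∩ ⟦ring⟧ = {d1, d2, d5, d7, d8, d10} ∩ {d1, d5, d8, d10} = {d1, d5, d8, d10}
Observed ⟦foreign ring⟧ = {d1, d5, d8, d10}.
These coincide, so the modifier is intersective here.

yes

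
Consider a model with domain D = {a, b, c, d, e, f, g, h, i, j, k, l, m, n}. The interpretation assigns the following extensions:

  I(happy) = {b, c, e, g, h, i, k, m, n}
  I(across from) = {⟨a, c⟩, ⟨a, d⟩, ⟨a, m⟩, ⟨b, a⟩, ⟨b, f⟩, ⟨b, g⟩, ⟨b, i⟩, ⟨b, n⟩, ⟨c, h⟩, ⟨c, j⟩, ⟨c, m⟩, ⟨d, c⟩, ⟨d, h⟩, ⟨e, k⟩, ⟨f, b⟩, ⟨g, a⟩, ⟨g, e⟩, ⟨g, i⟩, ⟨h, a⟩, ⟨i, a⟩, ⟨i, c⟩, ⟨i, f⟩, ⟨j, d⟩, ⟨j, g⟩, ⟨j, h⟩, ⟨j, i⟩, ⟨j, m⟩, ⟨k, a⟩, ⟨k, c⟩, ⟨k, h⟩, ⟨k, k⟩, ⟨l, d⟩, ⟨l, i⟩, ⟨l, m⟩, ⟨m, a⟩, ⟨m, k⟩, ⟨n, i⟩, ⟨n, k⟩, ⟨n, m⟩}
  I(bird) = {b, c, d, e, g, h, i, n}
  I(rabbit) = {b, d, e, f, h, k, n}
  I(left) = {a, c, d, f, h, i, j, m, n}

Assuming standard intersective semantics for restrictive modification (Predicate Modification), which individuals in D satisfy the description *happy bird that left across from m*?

{c, n}

⟦that left⟧ = ⟦left⟧ = {a, c, d, f, h, i, j, m, n}
⟦across from m⟧ = {x : ⟨x, m⟩ ∈ ⟦across from⟧} = {a, c, j, l, n}
⟦bird⟧ = {b, c, d, e, g, h, i, n}
… ∩ ⟦that left⟧ = {b, c, d, e, g, h, i, n} ∩ {a, c, d, f, h, i, j, m, n} = {c, d, h, i, n}
… ∩ ⟦across from m⟧ = {c, d, h, i, n} ∩ {a, c, j, l, n} = {c, n}
… ∩ ⟦happy⟧ = {c, n} ∩ {b, c, e, g, h, i, k, m, n} = {c, n}
So ⟦happy bird that left across from m⟧ = {c, n}.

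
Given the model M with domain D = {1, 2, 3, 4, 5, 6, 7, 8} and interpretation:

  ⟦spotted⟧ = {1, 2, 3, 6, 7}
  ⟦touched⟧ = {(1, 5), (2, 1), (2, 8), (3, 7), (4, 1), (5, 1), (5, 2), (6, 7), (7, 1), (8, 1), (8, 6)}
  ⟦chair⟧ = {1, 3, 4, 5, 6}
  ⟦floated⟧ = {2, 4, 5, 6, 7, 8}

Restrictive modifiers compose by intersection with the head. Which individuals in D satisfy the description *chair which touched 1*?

{4, 5}

⟦which touched 1⟧ = {x : ⟨x, 1⟩ ∈ ⟦touched⟧} = {2, 4, 5, 7, 8}
⟦chair⟧ = {1, 3, 4, 5, 6}
… ∩ ⟦which touched 1⟧ = {1, 3, 4, 5, 6} ∩ {2, 4, 5, 7, 8} = {4, 5}
So ⟦chair which touched 1⟧ = {4, 5}.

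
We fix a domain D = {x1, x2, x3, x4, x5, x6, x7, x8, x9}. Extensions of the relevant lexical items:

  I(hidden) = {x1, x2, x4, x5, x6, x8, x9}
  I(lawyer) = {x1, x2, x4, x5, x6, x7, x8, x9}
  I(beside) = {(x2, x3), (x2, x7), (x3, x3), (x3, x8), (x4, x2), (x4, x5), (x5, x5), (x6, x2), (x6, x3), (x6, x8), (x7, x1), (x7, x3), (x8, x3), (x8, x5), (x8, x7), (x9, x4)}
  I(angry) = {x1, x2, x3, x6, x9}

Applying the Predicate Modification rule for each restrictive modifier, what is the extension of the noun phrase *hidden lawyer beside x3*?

⟦beside x3⟧ = {x : ⟨x, x3⟩ ∈ ⟦beside⟧} = {x2, x3, x6, x7, x8}
⟦lawyer⟧ = {x1, x2, x4, x5, x6, x7, x8, x9}
… ∩ ⟦beside x3⟧ = {x1, x2, x4, x5, x6, x7, x8, x9} ∩ {x2, x3, x6, x7, x8} = {x2, x6, x7, x8}
… ∩ ⟦hidden⟧ = {x2, x6, x7, x8} ∩ {x1, x2, x4, x5, x6, x8, x9} = {x2, x6, x8}
So ⟦hidden lawyer beside x3⟧ = {x2, x6, x8}.

{x2, x6, x8}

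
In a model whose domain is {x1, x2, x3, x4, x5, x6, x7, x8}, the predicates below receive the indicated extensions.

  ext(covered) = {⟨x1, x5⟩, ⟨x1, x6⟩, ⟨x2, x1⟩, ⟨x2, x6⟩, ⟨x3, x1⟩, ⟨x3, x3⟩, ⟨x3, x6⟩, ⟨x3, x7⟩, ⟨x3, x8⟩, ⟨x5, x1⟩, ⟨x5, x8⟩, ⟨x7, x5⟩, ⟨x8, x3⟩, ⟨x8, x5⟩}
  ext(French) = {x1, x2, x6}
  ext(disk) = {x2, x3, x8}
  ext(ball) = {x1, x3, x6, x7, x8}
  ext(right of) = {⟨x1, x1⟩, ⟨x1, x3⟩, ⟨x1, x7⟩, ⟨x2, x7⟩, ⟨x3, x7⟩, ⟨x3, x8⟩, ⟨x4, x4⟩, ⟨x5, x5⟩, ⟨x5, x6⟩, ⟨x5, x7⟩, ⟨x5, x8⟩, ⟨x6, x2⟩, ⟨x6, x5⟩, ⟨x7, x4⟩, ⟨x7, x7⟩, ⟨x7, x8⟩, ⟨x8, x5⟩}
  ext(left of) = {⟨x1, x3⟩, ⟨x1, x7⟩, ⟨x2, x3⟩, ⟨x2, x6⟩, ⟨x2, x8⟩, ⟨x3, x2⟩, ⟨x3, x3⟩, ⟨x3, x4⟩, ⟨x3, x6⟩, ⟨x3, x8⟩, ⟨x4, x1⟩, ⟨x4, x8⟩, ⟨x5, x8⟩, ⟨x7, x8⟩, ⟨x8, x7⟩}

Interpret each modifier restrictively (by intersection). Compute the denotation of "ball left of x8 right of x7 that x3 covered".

⟦left of x8⟧ = {x : ⟨x, x8⟩ ∈ ⟦left of⟧} = {x2, x3, x4, x5, x7}
⟦right of x7⟧ = {x : ⟨x, x7⟩ ∈ ⟦right of⟧} = {x1, x2, x3, x5, x7}
⟦that x3 covered⟧ = {x : ⟨x3, x⟩ ∈ ⟦covered⟧} = {x1, x3, x6, x7, x8}
⟦ball⟧ = {x1, x3, x6, x7, x8}
… ∩ ⟦left of x8⟧ = {x1, x3, x6, x7, x8} ∩ {x2, x3, x4, x5, x7} = {x3, x7}
… ∩ ⟦right of x7⟧ = {x3, x7} ∩ {x1, x2, x3, x5, x7} = {x3, x7}
… ∩ ⟦that x3 covered⟧ = {x3, x7} ∩ {x1, x3, x6, x7, x8} = {x3, x7}
So ⟦ball left of x8 right of x7 that x3 covered⟧ = {x3, x7}.

{x3, x7}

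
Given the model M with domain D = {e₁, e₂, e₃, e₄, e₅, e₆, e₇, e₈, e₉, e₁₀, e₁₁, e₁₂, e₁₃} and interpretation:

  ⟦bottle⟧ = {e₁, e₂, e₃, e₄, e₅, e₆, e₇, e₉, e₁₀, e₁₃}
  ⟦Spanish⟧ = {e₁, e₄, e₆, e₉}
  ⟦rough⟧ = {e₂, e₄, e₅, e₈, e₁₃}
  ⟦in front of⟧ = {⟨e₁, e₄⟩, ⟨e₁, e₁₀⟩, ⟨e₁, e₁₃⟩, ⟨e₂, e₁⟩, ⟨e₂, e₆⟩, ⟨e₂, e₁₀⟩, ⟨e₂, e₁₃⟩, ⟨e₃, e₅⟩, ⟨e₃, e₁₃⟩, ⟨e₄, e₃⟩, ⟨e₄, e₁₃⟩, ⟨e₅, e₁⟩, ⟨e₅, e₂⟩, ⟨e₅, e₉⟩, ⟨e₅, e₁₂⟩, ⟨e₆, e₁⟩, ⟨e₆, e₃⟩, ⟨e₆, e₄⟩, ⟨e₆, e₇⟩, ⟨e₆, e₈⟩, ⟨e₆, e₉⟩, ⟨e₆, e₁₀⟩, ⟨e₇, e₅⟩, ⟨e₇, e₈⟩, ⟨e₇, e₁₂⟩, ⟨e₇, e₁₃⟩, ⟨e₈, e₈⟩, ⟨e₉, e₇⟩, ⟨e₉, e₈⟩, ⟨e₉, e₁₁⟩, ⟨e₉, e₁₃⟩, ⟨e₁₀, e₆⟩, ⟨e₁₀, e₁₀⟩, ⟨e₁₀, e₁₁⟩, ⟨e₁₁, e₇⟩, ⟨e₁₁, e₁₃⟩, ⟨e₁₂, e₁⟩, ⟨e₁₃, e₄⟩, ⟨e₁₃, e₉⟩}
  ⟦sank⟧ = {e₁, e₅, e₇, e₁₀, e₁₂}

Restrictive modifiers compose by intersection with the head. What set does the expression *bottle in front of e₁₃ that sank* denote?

{e₁, e₇}

⟦in front of e₁₃⟧ = {x : ⟨x, e₁₃⟩ ∈ ⟦in front of⟧} = {e₁, e₂, e₃, e₄, e₇, e₉, e₁₁}
⟦that sank⟧ = ⟦sank⟧ = {e₁, e₅, e₇, e₁₀, e₁₂}
⟦bottle⟧ = {e₁, e₂, e₃, e₄, e₅, e₆, e₇, e₉, e₁₀, e₁₃}
… ∩ ⟦in front of e₁₃⟧ = {e₁, e₂, e₃, e₄, e₅, e₆, e₇, e₉, e₁₀, e₁₃} ∩ {e₁, e₂, e₃, e₄, e₇, e₉, e₁₁} = {e₁, e₂, e₃, e₄, e₇, e₉}
… ∩ ⟦that sank⟧ = {e₁, e₂, e₃, e₄, e₇, e₉} ∩ {e₁, e₅, e₇, e₁₀, e₁₂} = {e₁, e₇}
So ⟦bottle in front of e₁₃ that sank⟧ = {e₁, e₇}.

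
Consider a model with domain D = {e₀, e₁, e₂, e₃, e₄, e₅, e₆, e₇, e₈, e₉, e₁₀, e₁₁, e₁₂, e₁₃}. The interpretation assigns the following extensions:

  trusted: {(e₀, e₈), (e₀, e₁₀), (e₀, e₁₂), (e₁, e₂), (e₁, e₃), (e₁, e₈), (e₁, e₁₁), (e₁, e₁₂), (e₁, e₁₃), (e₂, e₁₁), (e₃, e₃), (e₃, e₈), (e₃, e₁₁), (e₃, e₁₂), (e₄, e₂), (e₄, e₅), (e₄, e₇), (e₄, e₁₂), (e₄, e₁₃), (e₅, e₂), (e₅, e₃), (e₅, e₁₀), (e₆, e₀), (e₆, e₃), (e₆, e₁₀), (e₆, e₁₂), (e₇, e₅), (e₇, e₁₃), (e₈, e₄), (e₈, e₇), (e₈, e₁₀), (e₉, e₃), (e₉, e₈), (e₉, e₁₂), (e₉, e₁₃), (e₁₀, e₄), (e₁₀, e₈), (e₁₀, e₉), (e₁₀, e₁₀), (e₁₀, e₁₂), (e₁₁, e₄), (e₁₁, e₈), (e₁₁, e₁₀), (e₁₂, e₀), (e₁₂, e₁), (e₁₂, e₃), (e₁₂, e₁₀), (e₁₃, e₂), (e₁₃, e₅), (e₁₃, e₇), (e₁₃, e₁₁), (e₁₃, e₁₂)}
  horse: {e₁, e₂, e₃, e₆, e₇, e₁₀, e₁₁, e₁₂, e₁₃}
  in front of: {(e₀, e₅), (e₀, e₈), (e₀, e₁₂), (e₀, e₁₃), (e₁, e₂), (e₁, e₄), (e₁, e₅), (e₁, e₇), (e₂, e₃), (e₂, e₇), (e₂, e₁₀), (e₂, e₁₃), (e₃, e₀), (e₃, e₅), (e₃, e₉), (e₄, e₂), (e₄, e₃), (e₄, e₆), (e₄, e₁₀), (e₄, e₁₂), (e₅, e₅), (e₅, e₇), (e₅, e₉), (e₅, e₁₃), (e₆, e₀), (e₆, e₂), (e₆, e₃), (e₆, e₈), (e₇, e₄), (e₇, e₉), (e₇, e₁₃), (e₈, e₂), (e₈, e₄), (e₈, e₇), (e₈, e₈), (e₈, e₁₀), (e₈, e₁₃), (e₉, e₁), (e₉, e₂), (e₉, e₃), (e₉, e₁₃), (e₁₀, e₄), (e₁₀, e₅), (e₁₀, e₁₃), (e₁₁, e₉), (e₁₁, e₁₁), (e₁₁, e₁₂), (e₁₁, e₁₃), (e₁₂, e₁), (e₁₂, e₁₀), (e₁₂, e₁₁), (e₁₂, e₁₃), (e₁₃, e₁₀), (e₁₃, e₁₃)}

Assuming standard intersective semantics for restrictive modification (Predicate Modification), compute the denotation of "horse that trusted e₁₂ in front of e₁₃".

⟦that trusted e₁₂⟧ = {x : ⟨x, e₁₂⟩ ∈ ⟦trusted⟧} = {e₀, e₁, e₃, e₄, e₆, e₉, e₁₀, e₁₃}
⟦in front of e₁₃⟧ = {x : ⟨x, e₁₃⟩ ∈ ⟦in front of⟧} = {e₀, e₂, e₅, e₇, e₈, e₉, e₁₀, e₁₁, e₁₂, e₁₃}
⟦horse⟧ = {e₁, e₂, e₃, e₆, e₇, e₁₀, e₁₁, e₁₂, e₁₃}
… ∩ ⟦that trusted e₁₂⟧ = {e₁, e₂, e₃, e₆, e₇, e₁₀, e₁₁, e₁₂, e₁₃} ∩ {e₀, e₁, e₃, e₄, e₆, e₉, e₁₀, e₁₃} = {e₁, e₃, e₆, e₁₀, e₁₃}
… ∩ ⟦in front of e₁₃⟧ = {e₁, e₃, e₆, e₁₀, e₁₃} ∩ {e₀, e₂, e₅, e₇, e₈, e₉, e₁₀, e₁₁, e₁₂, e₁₃} = {e₁₀, e₁₃}
So ⟦horse that trusted e₁₂ in front of e₁₃⟧ = {e₁₀, e₁₃}.

{e₁₀, e₁₃}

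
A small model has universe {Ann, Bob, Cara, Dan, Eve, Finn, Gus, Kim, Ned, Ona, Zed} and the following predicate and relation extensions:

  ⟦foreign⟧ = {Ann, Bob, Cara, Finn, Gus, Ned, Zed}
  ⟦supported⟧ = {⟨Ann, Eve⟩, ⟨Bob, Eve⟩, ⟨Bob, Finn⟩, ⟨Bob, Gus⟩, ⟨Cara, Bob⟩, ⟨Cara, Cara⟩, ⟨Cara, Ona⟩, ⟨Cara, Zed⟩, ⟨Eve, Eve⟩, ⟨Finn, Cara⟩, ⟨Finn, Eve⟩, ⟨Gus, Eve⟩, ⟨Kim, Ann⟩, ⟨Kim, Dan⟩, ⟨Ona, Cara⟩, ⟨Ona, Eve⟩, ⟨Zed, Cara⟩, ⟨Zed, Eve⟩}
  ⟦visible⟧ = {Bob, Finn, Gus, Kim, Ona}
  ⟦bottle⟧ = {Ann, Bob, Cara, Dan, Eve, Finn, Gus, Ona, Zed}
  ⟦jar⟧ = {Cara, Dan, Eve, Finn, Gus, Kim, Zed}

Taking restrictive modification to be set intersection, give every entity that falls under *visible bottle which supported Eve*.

{Bob, Finn, Gus, Ona}

⟦which supported Eve⟧ = {x : ⟨x, Eve⟩ ∈ ⟦supported⟧} = {Ann, Bob, Eve, Finn, Gus, Ona, Zed}
⟦bottle⟧ = {Ann, Bob, Cara, Dan, Eve, Finn, Gus, Ona, Zed}
… ∩ ⟦which supported Eve⟧ = {Ann, Bob, Cara, Dan, Eve, Finn, Gus, Ona, Zed} ∩ {Ann, Bob, Eve, Finn, Gus, Ona, Zed} = {Ann, Bob, Eve, Finn, Gus, Ona, Zed}
… ∩ ⟦visible⟧ = {Ann, Bob, Eve, Finn, Gus, Ona, Zed} ∩ {Bob, Finn, Gus, Kim, Ona} = {Bob, Finn, Gus, Ona}
So ⟦visible bottle which supported Eve⟧ = {Bob, Finn, Gus, Ona}.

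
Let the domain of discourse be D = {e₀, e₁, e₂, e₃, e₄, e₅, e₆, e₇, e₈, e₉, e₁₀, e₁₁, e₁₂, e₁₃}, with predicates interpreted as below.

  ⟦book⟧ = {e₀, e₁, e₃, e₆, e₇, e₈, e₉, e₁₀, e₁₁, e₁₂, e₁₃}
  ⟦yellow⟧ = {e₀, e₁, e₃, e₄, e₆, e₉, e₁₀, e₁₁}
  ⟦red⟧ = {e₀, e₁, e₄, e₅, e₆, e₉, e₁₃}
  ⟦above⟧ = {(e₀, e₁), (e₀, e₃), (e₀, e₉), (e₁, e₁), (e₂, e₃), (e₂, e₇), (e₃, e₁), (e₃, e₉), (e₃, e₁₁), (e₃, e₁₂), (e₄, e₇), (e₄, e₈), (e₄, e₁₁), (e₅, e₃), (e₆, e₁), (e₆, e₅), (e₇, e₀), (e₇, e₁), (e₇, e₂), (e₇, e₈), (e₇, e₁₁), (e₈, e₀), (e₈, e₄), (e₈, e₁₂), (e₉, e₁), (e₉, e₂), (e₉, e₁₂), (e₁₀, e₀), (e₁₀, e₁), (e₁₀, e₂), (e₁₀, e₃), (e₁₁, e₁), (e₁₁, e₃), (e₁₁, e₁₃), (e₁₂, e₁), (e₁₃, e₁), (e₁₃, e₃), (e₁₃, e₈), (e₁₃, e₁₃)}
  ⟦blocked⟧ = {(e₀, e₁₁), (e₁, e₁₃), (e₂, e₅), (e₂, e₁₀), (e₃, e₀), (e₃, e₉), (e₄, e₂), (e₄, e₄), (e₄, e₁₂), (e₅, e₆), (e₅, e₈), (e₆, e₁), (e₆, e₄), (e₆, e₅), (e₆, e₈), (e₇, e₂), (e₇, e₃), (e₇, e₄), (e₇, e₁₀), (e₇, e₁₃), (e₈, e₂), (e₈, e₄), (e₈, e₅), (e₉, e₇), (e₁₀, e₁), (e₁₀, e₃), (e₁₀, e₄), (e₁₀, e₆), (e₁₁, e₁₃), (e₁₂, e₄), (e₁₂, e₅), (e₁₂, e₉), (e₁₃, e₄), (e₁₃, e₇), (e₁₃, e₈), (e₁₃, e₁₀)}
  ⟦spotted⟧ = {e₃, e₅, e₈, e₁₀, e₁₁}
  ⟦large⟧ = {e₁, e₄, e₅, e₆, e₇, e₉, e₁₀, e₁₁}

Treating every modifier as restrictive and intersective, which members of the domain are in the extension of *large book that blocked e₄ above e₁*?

⟦that blocked e₄⟧ = {x : ⟨x, e₄⟩ ∈ ⟦blocked⟧} = {e₄, e₆, e₇, e₈, e₁₀, e₁₂, e₁₃}
⟦above e₁⟧ = {x : ⟨x, e₁⟩ ∈ ⟦above⟧} = {e₀, e₁, e₃, e₆, e₇, e₉, e₁₀, e₁₁, e₁₂, e₁₃}
⟦book⟧ = {e₀, e₁, e₃, e₆, e₇, e₈, e₉, e₁₀, e₁₁, e₁₂, e₁₃}
… ∩ ⟦that blocked e₄⟧ = {e₀, e₁, e₃, e₆, e₇, e₈, e₉, e₁₀, e₁₁, e₁₂, e₁₃} ∩ {e₄, e₆, e₇, e₈, e₁₀, e₁₂, e₁₃} = {e₆, e₇, e₈, e₁₀, e₁₂, e₁₃}
… ∩ ⟦above e₁⟧ = {e₆, e₇, e₈, e₁₀, e₁₂, e₁₃} ∩ {e₀, e₁, e₃, e₆, e₇, e₉, e₁₀, e₁₁, e₁₂, e₁₃} = {e₆, e₇, e₁₀, e₁₂, e₁₃}
… ∩ ⟦large⟧ = {e₆, e₇, e₁₀, e₁₂, e₁₃} ∩ {e₁, e₄, e₅, e₆, e₇, e₉, e₁₀, e₁₁} = {e₆, e₇, e₁₀}
So ⟦large book that blocked e₄ above e₁⟧ = {e₆, e₇, e₁₀}.

{e₆, e₇, e₁₀}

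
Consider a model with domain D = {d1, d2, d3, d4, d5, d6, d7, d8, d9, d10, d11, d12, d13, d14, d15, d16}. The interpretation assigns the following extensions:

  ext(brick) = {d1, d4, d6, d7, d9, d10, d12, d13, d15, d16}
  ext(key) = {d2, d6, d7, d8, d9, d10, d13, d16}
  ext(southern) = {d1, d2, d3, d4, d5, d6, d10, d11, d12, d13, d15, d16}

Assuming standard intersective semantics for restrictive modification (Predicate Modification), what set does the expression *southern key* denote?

{d2, d6, d10, d13, d16}

⟦key⟧ = {d2, d6, d7, d8, d9, d10, d13, d16}
… ∩ ⟦southern⟧ = {d2, d6, d7, d8, d9, d10, d13, d16} ∩ {d1, d2, d3, d4, d5, d6, d10, d11, d12, d13, d15, d16} = {d2, d6, d10, d13, d16}
So ⟦southern key⟧ = {d2, d6, d10, d13, d16}.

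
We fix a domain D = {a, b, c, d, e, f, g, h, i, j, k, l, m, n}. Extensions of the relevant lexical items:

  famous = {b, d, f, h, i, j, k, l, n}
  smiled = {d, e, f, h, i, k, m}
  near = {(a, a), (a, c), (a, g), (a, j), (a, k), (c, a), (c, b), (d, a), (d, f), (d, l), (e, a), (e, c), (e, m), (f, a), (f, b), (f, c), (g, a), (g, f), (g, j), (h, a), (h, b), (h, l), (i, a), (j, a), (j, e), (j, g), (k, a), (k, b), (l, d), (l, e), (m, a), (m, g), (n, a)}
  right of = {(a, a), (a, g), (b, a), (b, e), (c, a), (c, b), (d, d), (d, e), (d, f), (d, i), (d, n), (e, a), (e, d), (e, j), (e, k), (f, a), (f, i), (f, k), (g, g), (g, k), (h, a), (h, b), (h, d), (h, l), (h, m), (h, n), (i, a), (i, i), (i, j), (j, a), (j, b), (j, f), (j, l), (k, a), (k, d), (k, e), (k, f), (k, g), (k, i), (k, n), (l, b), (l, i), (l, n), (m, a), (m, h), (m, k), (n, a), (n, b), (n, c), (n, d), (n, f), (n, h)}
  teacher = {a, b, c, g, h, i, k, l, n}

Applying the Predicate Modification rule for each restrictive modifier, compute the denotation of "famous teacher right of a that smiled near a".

{h, i, k}

⟦right of a⟧ = {x : ⟨x, a⟩ ∈ ⟦right of⟧} = {a, b, c, e, f, h, i, j, k, m, n}
⟦that smiled⟧ = ⟦smiled⟧ = {d, e, f, h, i, k, m}
⟦near a⟧ = {x : ⟨x, a⟩ ∈ ⟦near⟧} = {a, c, d, e, f, g, h, i, j, k, m, n}
⟦teacher⟧ = {a, b, c, g, h, i, k, l, n}
… ∩ ⟦right of a⟧ = {a, b, c, g, h, i, k, l, n} ∩ {a, b, c, e, f, h, i, j, k, m, n} = {a, b, c, h, i, k, n}
… ∩ ⟦that smiled⟧ = {a, b, c, h, i, k, n} ∩ {d, e, f, h, i, k, m} = {h, i, k}
… ∩ ⟦near a⟧ = {h, i, k} ∩ {a, c, d, e, f, g, h, i, j, k, m, n} = {h, i, k}
… ∩ ⟦famous⟧ = {h, i, k} ∩ {b, d, f, h, i, j, k, l, n} = {h, i, k}
So ⟦famous teacher right of a that smiled near a⟧ = {h, i, k}.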